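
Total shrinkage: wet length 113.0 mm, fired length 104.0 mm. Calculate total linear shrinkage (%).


TS = (113.0 - 104.0) / 113.0 * 100 = 7.96%

7.96


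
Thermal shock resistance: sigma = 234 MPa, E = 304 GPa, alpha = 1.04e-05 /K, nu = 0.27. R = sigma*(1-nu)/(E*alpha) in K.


R = 234*(1-0.27)/(304*1000*1.04e-05) = 54 K

54


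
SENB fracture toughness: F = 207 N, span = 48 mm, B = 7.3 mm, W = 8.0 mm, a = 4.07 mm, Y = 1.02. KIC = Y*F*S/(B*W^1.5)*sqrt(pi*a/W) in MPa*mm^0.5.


KIC = 1.02*207*48/(7.3*8.0^1.5)*sqrt(pi*4.07/8.0) = 77.57

77.57


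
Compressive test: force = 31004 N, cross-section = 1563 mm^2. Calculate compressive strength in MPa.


CS = 31004 / 1563 = 19.8 MPa

19.8


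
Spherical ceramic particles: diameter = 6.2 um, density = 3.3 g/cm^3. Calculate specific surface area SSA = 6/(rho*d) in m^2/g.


SSA = 6 / (3.3 * 6.2) = 0.293 m^2/g

0.293


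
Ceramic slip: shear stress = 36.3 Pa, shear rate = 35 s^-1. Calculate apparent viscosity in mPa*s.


eta = tau/gamma * 1000 = 36.3/35 * 1000 = 1037.1 mPa*s

1037.1


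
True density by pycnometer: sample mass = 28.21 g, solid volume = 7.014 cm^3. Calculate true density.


TD = 28.21 / 7.014 = 4.022 g/cm^3

4.022


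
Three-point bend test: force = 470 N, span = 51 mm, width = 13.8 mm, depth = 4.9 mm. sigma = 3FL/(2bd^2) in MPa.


sigma = 3*470*51/(2*13.8*4.9^2) = 108.5 MPa

108.5


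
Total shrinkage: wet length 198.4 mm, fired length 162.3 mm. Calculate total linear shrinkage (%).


TS = (198.4 - 162.3) / 198.4 * 100 = 18.2%

18.2


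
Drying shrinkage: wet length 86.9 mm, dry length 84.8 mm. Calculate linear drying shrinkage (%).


DS = (86.9 - 84.8) / 86.9 * 100 = 2.42%

2.42


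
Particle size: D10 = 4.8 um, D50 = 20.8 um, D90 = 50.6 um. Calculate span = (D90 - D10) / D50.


Span = (50.6 - 4.8) / 20.8 = 45.8 / 20.8 = 2.202

2.202


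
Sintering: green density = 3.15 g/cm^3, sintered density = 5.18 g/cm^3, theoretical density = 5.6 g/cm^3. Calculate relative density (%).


Relative = 5.18 / 5.6 * 100 = 92.5%

92.5


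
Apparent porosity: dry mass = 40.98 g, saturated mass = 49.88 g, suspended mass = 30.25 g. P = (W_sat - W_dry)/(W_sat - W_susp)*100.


P = (49.88 - 40.98) / (49.88 - 30.25) * 100 = 8.9 / 19.63 * 100 = 45.3%

45.3


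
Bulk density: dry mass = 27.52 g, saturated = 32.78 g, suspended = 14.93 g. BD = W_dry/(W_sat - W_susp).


BD = 27.52 / (32.78 - 14.93) = 27.52 / 17.85 = 1.542 g/cm^3

1.542


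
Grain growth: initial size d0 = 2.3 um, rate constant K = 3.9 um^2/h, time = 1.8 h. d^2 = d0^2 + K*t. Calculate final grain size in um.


d^2 = 2.3^2 + 3.9*1.8 = 12.31
d = sqrt(12.31) = 3.51 um

3.51


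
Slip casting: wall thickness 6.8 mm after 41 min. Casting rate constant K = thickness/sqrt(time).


K = 6.8 / sqrt(41) = 6.8 / 6.4031 = 1.062 mm/min^0.5

1.062


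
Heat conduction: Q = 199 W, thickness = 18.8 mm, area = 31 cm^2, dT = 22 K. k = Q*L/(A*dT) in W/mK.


k = 199*18.8/1000/(31/10000*22) = 54.86 W/mK

54.86


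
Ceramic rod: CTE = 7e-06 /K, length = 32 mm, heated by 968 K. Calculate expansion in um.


dL = 7e-06 * 32 * 968 * 1000 = 216.832 um

216.832


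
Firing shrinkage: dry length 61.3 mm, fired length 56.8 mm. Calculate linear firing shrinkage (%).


FS = (61.3 - 56.8) / 61.3 * 100 = 7.34%

7.34


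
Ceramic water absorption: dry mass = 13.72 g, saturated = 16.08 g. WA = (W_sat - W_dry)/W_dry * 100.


WA = (16.08 - 13.72) / 13.72 * 100 = 17.2%

17.2


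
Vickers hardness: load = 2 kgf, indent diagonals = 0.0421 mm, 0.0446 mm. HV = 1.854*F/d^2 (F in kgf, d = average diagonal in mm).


d_avg = (0.0421+0.0446)/2 = 0.04335 mm
HV = 1.854*2/0.04335^2 = 1973

1973


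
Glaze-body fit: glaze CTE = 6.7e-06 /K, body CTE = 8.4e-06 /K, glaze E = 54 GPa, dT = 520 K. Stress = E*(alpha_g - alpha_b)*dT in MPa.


Stress = 54*1000*(6.7e-06 - 8.4e-06)*520 = -47.7 MPa

-47.7


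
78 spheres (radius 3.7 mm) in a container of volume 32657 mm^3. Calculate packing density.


V_sphere = 4/3*pi*3.7^3 = 212.1748 mm^3
Total V = 78*212.1748 = 16549.6344 mm^3
PD = 16549.6344 / 32657 = 0.507

0.507


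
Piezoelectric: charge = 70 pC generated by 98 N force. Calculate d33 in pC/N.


d33 = 70 / 98 = 0.7 pC/N

0.7


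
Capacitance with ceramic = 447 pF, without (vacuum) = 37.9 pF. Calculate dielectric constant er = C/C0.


er = 447 / 37.9 = 11.79

11.79


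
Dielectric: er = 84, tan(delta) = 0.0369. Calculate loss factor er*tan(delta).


Loss = 84 * 0.0369 = 3.1

3.1


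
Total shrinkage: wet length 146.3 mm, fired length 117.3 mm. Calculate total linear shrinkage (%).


TS = (146.3 - 117.3) / 146.3 * 100 = 19.82%

19.82


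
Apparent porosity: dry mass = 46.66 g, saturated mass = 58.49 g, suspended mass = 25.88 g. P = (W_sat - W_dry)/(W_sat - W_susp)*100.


P = (58.49 - 46.66) / (58.49 - 25.88) * 100 = 11.83 / 32.61 * 100 = 36.3%

36.3


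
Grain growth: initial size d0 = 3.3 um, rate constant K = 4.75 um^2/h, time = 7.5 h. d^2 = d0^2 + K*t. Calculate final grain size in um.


d^2 = 3.3^2 + 4.75*7.5 = 46.515
d = sqrt(46.515) = 6.82 um

6.82


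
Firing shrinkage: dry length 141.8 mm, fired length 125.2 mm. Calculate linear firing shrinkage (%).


FS = (141.8 - 125.2) / 141.8 * 100 = 11.71%

11.71


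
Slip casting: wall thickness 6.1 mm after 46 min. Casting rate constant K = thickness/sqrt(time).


K = 6.1 / sqrt(46) = 6.1 / 6.7823 = 0.899 mm/min^0.5

0.899


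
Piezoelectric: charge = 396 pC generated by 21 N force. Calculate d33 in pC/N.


d33 = 396 / 21 = 18.9 pC/N

18.9


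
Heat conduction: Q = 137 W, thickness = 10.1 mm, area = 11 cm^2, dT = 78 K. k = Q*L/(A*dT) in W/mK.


k = 137*10.1/1000/(11/10000*78) = 16.13 W/mK

16.13


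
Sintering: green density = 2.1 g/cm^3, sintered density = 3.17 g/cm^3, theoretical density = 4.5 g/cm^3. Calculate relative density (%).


Relative = 3.17 / 4.5 * 100 = 70.4%

70.4


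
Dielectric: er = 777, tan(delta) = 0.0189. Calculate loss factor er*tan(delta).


Loss = 777 * 0.0189 = 14.685

14.685


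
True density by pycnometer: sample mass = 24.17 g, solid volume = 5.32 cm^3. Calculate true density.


TD = 24.17 / 5.32 = 4.543 g/cm^3

4.543


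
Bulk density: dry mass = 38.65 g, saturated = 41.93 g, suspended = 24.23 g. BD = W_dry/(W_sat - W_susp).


BD = 38.65 / (41.93 - 24.23) = 38.65 / 17.7 = 2.184 g/cm^3

2.184


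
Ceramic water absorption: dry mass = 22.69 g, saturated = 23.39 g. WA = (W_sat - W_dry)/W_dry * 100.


WA = (23.39 - 22.69) / 22.69 * 100 = 3.09%

3.09


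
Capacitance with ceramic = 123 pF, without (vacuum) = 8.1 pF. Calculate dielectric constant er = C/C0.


er = 123 / 8.1 = 15.19

15.19


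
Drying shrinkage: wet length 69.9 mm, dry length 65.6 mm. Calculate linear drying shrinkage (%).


DS = (69.9 - 65.6) / 69.9 * 100 = 6.15%

6.15


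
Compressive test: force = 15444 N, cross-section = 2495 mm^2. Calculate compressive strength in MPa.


CS = 15444 / 2495 = 6.2 MPa

6.2


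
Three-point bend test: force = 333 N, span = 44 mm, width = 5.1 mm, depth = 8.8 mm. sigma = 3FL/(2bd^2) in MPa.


sigma = 3*333*44/(2*5.1*8.8^2) = 55.6 MPa

55.6


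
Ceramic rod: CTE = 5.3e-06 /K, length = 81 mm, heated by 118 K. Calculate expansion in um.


dL = 5.3e-06 * 81 * 118 * 1000 = 50.657 um

50.657


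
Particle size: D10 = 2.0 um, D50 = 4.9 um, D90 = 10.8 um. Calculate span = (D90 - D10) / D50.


Span = (10.8 - 2.0) / 4.9 = 8.8 / 4.9 = 1.796

1.796


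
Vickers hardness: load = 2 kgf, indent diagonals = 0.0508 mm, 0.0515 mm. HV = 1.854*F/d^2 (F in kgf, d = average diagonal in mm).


d_avg = (0.0508+0.0515)/2 = 0.05115 mm
HV = 1.854*2/0.05115^2 = 1417

1417


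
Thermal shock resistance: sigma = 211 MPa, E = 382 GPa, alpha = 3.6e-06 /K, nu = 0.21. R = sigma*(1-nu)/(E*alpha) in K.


R = 211*(1-0.21)/(382*1000*3.6e-06) = 121 K

121


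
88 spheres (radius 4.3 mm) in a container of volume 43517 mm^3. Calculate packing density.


V_sphere = 4/3*pi*4.3^3 = 333.0381 mm^3
Total V = 88*333.0381 = 29307.3528 mm^3
PD = 29307.3528 / 43517 = 0.673

0.673


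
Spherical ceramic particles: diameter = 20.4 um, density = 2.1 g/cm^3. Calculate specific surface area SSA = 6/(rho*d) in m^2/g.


SSA = 6 / (2.1 * 20.4) = 0.14 m^2/g

0.14


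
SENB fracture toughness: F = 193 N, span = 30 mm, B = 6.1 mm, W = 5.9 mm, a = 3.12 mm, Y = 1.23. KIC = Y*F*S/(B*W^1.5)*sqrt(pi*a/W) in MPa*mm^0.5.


KIC = 1.23*193*30/(6.1*5.9^1.5)*sqrt(pi*3.12/5.9) = 105.0

105.0


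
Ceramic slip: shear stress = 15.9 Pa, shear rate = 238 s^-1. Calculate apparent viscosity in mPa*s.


eta = tau/gamma * 1000 = 15.9/238 * 1000 = 66.8 mPa*s

66.8


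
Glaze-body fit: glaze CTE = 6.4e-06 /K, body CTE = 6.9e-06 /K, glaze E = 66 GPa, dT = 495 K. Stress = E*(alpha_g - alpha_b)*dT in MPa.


Stress = 66*1000*(6.4e-06 - 6.9e-06)*495 = -16.3 MPa

-16.3


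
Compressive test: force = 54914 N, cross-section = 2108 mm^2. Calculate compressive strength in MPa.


CS = 54914 / 2108 = 26.1 MPa

26.1


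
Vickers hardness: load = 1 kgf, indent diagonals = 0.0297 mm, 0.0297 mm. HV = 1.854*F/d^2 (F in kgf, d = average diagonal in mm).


d_avg = (0.0297+0.0297)/2 = 0.0297 mm
HV = 1.854*1/0.0297^2 = 2102

2102


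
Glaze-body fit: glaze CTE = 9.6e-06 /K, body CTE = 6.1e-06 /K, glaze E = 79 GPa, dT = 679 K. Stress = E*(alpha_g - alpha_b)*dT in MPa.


Stress = 79*1000*(9.6e-06 - 6.1e-06)*679 = 187.7 MPa

187.7


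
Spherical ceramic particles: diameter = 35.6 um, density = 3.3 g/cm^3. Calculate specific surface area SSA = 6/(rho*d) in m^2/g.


SSA = 6 / (3.3 * 35.6) = 0.051 m^2/g

0.051


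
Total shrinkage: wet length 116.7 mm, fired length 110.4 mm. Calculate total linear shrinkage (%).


TS = (116.7 - 110.4) / 116.7 * 100 = 5.4%

5.4


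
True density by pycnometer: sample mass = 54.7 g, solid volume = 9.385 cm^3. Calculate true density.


TD = 54.7 / 9.385 = 5.828 g/cm^3

5.828


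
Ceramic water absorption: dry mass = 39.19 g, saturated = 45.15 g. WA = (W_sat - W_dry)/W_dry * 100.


WA = (45.15 - 39.19) / 39.19 * 100 = 15.21%

15.21


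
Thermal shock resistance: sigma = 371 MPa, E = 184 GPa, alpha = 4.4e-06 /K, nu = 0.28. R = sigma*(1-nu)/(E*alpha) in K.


R = 371*(1-0.28)/(184*1000*4.4e-06) = 330 K

330


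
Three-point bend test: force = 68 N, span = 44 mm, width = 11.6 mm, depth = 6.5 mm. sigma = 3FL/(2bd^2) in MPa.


sigma = 3*68*44/(2*11.6*6.5^2) = 9.2 MPa

9.2


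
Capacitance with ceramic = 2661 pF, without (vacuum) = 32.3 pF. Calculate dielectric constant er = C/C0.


er = 2661 / 32.3 = 82.38

82.38


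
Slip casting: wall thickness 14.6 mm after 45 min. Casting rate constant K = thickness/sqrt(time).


K = 14.6 / sqrt(45) = 14.6 / 6.7082 = 2.176 mm/min^0.5

2.176


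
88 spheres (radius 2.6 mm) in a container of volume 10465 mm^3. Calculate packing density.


V_sphere = 4/3*pi*2.6^3 = 73.6222 mm^3
Total V = 88*73.6222 = 6478.7536 mm^3
PD = 6478.7536 / 10465 = 0.619

0.619


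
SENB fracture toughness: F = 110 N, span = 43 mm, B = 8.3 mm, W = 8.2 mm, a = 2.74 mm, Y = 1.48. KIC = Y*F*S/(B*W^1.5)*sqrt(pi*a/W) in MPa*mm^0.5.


KIC = 1.48*110*43/(8.3*8.2^1.5)*sqrt(pi*2.74/8.2) = 36.8

36.8


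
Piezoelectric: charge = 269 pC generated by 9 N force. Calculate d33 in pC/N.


d33 = 269 / 9 = 29.9 pC/N

29.9


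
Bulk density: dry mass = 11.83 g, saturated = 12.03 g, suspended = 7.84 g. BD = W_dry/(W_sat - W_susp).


BD = 11.83 / (12.03 - 7.84) = 11.83 / 4.19 = 2.823 g/cm^3

2.823


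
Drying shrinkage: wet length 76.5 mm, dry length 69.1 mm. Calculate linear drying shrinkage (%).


DS = (76.5 - 69.1) / 76.5 * 100 = 9.67%

9.67


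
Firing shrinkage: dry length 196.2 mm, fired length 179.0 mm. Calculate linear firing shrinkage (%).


FS = (196.2 - 179.0) / 196.2 * 100 = 8.77%

8.77


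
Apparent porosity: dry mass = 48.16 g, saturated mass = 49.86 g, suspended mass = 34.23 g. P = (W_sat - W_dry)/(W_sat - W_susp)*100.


P = (49.86 - 48.16) / (49.86 - 34.23) * 100 = 1.7 / 15.63 * 100 = 10.9%

10.9


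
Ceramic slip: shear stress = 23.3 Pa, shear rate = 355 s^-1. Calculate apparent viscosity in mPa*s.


eta = tau/gamma * 1000 = 23.3/355 * 1000 = 65.6 mPa*s

65.6


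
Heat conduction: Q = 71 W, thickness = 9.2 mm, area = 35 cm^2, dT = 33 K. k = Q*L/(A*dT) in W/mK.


k = 71*9.2/1000/(35/10000*33) = 5.66 W/mK

5.66


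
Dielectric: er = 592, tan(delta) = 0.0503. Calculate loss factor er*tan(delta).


Loss = 592 * 0.0503 = 29.778

29.778


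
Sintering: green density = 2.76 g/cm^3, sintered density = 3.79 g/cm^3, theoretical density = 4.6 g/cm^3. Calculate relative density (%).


Relative = 3.79 / 4.6 * 100 = 82.4%

82.4


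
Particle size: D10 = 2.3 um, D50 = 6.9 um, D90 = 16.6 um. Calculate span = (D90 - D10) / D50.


Span = (16.6 - 2.3) / 6.9 = 14.3 / 6.9 = 2.072

2.072


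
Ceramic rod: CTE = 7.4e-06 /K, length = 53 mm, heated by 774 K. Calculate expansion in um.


dL = 7.4e-06 * 53 * 774 * 1000 = 303.563 um

303.563


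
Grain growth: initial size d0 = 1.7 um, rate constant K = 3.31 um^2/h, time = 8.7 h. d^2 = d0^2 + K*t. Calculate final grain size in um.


d^2 = 1.7^2 + 3.31*8.7 = 31.687
d = sqrt(31.687) = 5.63 um

5.63


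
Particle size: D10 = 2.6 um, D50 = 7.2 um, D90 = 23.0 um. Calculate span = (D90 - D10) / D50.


Span = (23.0 - 2.6) / 7.2 = 20.4 / 7.2 = 2.833

2.833


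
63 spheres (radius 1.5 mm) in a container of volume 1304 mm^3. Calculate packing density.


V_sphere = 4/3*pi*1.5^3 = 14.1372 mm^3
Total V = 63*14.1372 = 890.6436 mm^3
PD = 890.6436 / 1304 = 0.683

0.683


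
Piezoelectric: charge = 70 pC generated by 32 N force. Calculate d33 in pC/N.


d33 = 70 / 32 = 2.2 pC/N

2.2


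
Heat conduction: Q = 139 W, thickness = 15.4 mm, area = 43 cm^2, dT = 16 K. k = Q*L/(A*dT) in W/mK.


k = 139*15.4/1000/(43/10000*16) = 31.11 W/mK

31.11


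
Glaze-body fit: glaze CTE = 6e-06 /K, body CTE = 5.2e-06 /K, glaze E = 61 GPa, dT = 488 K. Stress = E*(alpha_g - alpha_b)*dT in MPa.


Stress = 61*1000*(6e-06 - 5.2e-06)*488 = 23.8 MPa

23.8


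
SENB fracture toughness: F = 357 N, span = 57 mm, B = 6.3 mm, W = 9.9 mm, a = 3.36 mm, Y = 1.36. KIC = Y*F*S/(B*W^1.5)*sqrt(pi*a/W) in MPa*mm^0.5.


KIC = 1.36*357*57/(6.3*9.9^1.5)*sqrt(pi*3.36/9.9) = 145.62

145.62


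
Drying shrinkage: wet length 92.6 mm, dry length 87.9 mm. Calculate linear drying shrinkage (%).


DS = (92.6 - 87.9) / 92.6 * 100 = 5.08%

5.08


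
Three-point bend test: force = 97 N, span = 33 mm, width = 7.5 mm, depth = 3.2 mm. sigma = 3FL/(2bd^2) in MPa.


sigma = 3*97*33/(2*7.5*3.2^2) = 62.5 MPa

62.5


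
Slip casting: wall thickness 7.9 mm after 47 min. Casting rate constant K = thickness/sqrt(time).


K = 7.9 / sqrt(47) = 7.9 / 6.8557 = 1.152 mm/min^0.5

1.152


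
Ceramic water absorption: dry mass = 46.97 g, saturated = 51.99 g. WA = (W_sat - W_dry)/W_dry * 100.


WA = (51.99 - 46.97) / 46.97 * 100 = 10.69%

10.69


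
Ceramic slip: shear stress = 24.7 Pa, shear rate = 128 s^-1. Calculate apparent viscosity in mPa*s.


eta = tau/gamma * 1000 = 24.7/128 * 1000 = 193.0 mPa*s

193.0


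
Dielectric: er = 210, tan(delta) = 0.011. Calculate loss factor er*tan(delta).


Loss = 210 * 0.011 = 2.31

2.31


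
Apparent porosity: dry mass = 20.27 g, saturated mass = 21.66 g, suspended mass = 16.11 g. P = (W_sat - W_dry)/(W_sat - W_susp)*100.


P = (21.66 - 20.27) / (21.66 - 16.11) * 100 = 1.39 / 5.55 * 100 = 25.0%

25.0


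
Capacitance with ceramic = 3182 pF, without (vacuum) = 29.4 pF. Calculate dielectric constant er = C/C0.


er = 3182 / 29.4 = 108.23

108.23


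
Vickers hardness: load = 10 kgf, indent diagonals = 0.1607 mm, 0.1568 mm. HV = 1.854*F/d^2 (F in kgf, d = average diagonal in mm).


d_avg = (0.1607+0.1568)/2 = 0.15875 mm
HV = 1.854*10/0.15875^2 = 736

736


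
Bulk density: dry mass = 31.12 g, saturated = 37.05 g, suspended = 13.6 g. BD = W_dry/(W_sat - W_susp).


BD = 31.12 / (37.05 - 13.6) = 31.12 / 23.45 = 1.327 g/cm^3

1.327


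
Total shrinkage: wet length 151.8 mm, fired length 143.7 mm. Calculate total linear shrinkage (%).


TS = (151.8 - 143.7) / 151.8 * 100 = 5.34%

5.34


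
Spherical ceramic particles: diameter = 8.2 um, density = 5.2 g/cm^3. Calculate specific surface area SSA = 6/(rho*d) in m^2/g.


SSA = 6 / (5.2 * 8.2) = 0.141 m^2/g

0.141


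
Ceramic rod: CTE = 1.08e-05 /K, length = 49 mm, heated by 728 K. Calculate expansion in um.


dL = 1.08e-05 * 49 * 728 * 1000 = 385.258 um

385.258


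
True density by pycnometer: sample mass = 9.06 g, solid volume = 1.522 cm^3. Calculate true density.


TD = 9.06 / 1.522 = 5.953 g/cm^3

5.953


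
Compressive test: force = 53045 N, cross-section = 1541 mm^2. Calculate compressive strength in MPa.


CS = 53045 / 1541 = 34.4 MPa

34.4


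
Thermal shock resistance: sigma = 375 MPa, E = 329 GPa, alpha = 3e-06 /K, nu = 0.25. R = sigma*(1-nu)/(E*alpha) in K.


R = 375*(1-0.25)/(329*1000*3e-06) = 285 K

285


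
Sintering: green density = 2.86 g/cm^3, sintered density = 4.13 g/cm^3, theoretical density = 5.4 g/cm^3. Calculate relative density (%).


Relative = 4.13 / 5.4 * 100 = 76.5%

76.5


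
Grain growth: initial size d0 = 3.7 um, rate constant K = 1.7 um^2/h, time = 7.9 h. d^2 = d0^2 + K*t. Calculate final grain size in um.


d^2 = 3.7^2 + 1.7*7.9 = 27.12
d = sqrt(27.12) = 5.21 um

5.21


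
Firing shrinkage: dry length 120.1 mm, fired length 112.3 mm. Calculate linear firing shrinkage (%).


FS = (120.1 - 112.3) / 120.1 * 100 = 6.49%

6.49


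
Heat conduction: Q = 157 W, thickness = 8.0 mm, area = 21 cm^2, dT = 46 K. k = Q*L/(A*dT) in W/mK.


k = 157*8.0/1000/(21/10000*46) = 13.0 W/mK

13.0


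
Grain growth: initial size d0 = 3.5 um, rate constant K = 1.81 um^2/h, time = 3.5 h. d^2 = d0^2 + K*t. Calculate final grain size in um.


d^2 = 3.5^2 + 1.81*3.5 = 18.585
d = sqrt(18.585) = 4.31 um

4.31


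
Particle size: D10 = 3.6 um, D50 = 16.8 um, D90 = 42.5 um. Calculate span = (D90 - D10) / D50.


Span = (42.5 - 3.6) / 16.8 = 38.9 / 16.8 = 2.315

2.315


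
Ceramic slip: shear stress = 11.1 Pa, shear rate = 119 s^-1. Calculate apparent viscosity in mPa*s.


eta = tau/gamma * 1000 = 11.1/119 * 1000 = 93.3 mPa*s

93.3


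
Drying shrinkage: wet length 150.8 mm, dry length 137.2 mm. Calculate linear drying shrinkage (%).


DS = (150.8 - 137.2) / 150.8 * 100 = 9.02%

9.02


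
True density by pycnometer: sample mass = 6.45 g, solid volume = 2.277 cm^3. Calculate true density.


TD = 6.45 / 2.277 = 2.833 g/cm^3

2.833


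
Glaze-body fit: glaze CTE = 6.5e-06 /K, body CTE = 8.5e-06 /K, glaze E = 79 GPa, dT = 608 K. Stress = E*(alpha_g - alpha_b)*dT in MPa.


Stress = 79*1000*(6.5e-06 - 8.5e-06)*608 = -96.1 MPa

-96.1


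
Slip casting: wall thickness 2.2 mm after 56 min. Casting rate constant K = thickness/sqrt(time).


K = 2.2 / sqrt(56) = 2.2 / 7.4833 = 0.294 mm/min^0.5

0.294


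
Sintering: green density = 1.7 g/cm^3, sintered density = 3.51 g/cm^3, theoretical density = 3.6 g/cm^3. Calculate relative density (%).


Relative = 3.51 / 3.6 * 100 = 97.5%

97.5


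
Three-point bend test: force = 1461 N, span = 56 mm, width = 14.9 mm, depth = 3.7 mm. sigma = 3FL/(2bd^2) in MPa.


sigma = 3*1461*56/(2*14.9*3.7^2) = 601.6 MPa

601.6


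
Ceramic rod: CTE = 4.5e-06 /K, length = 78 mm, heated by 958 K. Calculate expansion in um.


dL = 4.5e-06 * 78 * 958 * 1000 = 336.258 um

336.258


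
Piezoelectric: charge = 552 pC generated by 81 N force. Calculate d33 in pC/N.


d33 = 552 / 81 = 6.8 pC/N

6.8


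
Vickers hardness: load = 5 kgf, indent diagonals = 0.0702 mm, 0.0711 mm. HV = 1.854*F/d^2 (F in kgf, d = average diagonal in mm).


d_avg = (0.0702+0.0711)/2 = 0.07065 mm
HV = 1.854*5/0.07065^2 = 1857

1857


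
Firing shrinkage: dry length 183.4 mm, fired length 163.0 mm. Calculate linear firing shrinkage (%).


FS = (183.4 - 163.0) / 183.4 * 100 = 11.12%

11.12


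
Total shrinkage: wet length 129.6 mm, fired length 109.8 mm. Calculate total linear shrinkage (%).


TS = (129.6 - 109.8) / 129.6 * 100 = 15.28%

15.28


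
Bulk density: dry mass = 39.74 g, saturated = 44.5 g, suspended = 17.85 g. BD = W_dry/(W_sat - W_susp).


BD = 39.74 / (44.5 - 17.85) = 39.74 / 26.65 = 1.491 g/cm^3

1.491


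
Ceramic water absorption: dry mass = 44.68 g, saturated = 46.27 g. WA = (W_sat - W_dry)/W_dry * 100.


WA = (46.27 - 44.68) / 44.68 * 100 = 3.56%

3.56


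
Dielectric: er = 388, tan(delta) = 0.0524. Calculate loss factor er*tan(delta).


Loss = 388 * 0.0524 = 20.331

20.331


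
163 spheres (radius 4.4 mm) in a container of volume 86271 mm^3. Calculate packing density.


V_sphere = 4/3*pi*4.4^3 = 356.8179 mm^3
Total V = 163*356.8179 = 58161.3177 mm^3
PD = 58161.3177 / 86271 = 0.674

0.674


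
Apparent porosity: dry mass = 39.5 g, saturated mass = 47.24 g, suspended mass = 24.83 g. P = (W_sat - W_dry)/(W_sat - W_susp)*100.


P = (47.24 - 39.5) / (47.24 - 24.83) * 100 = 7.74 / 22.41 * 100 = 34.5%

34.5


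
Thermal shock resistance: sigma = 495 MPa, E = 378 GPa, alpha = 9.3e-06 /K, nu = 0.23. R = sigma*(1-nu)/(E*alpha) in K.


R = 495*(1-0.23)/(378*1000*9.3e-06) = 108 K

108


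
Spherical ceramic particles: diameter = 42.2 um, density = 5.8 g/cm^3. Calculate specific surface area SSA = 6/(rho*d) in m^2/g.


SSA = 6 / (5.8 * 42.2) = 0.025 m^2/g

0.025


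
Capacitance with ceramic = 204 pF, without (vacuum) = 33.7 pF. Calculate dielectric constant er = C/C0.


er = 204 / 33.7 = 6.05

6.05


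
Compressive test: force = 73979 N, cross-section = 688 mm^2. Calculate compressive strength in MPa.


CS = 73979 / 688 = 107.5 MPa

107.5


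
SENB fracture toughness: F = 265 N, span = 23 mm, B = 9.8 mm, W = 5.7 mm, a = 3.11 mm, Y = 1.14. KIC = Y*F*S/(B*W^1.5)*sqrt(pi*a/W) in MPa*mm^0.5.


KIC = 1.14*265*23/(9.8*5.7^1.5)*sqrt(pi*3.11/5.7) = 68.21

68.21


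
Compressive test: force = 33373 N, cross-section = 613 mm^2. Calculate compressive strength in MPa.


CS = 33373 / 613 = 54.4 MPa

54.4


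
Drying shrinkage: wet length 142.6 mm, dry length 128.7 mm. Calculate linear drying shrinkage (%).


DS = (142.6 - 128.7) / 142.6 * 100 = 9.75%

9.75


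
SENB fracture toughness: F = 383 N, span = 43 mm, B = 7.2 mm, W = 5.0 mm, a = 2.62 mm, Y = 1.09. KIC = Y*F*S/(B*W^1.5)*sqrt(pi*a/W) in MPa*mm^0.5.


KIC = 1.09*383*43/(7.2*5.0^1.5)*sqrt(pi*2.62/5.0) = 286.12

286.12


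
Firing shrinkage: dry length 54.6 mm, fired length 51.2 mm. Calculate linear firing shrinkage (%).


FS = (54.6 - 51.2) / 54.6 * 100 = 6.23%

6.23


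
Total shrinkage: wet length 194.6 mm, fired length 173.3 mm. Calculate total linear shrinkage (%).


TS = (194.6 - 173.3) / 194.6 * 100 = 10.95%

10.95


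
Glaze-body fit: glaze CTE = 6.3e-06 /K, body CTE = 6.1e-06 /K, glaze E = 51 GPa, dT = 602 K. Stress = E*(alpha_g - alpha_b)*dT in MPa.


Stress = 51*1000*(6.3e-06 - 6.1e-06)*602 = 6.1 MPa

6.1


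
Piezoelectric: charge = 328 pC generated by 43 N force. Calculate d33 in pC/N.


d33 = 328 / 43 = 7.6 pC/N

7.6


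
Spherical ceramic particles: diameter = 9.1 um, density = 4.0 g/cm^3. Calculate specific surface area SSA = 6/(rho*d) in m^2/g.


SSA = 6 / (4.0 * 9.1) = 0.165 m^2/g

0.165


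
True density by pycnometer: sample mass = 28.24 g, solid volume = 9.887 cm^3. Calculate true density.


TD = 28.24 / 9.887 = 2.856 g/cm^3

2.856


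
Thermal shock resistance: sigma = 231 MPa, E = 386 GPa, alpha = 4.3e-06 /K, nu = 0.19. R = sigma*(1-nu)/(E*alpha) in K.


R = 231*(1-0.19)/(386*1000*4.3e-06) = 113 K

113


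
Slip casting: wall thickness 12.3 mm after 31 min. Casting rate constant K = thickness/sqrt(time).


K = 12.3 / sqrt(31) = 12.3 / 5.5678 = 2.209 mm/min^0.5

2.209


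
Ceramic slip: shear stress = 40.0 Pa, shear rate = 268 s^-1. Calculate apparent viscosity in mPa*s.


eta = tau/gamma * 1000 = 40.0/268 * 1000 = 149.3 mPa*s

149.3


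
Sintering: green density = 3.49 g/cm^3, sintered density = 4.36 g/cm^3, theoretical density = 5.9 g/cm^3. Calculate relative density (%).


Relative = 4.36 / 5.9 * 100 = 73.9%

73.9


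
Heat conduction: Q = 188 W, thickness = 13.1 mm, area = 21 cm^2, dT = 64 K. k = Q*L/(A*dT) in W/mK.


k = 188*13.1/1000/(21/10000*64) = 18.32 W/mK

18.32


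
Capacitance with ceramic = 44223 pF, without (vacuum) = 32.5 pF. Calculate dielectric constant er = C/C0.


er = 44223 / 32.5 = 1360.71

1360.71


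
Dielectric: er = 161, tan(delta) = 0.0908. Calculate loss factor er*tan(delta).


Loss = 161 * 0.0908 = 14.619

14.619


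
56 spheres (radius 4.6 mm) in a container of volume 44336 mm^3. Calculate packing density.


V_sphere = 4/3*pi*4.6^3 = 407.7201 mm^3
Total V = 56*407.7201 = 22832.3256 mm^3
PD = 22832.3256 / 44336 = 0.515

0.515


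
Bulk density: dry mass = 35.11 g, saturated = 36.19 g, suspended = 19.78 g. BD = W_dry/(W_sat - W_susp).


BD = 35.11 / (36.19 - 19.78) = 35.11 / 16.41 = 2.14 g/cm^3

2.14


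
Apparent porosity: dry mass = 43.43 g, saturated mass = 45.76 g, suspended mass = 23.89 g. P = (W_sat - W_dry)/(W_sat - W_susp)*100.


P = (45.76 - 43.43) / (45.76 - 23.89) * 100 = 2.33 / 21.87 * 100 = 10.7%

10.7


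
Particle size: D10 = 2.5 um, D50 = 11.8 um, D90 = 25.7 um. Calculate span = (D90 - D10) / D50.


Span = (25.7 - 2.5) / 11.8 = 23.2 / 11.8 = 1.966

1.966


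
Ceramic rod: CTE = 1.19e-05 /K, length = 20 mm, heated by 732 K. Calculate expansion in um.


dL = 1.19e-05 * 20 * 732 * 1000 = 174.216 um

174.216


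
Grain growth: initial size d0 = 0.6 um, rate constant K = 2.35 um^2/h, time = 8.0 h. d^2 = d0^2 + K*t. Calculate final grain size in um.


d^2 = 0.6^2 + 2.35*8.0 = 19.16
d = sqrt(19.16) = 4.38 um

4.38


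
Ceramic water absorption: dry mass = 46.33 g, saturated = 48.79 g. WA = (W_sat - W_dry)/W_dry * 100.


WA = (48.79 - 46.33) / 46.33 * 100 = 5.31%

5.31


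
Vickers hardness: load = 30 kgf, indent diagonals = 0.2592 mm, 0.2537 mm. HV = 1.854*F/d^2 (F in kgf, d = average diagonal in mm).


d_avg = (0.2592+0.2537)/2 = 0.25645 mm
HV = 1.854*30/0.25645^2 = 846

846


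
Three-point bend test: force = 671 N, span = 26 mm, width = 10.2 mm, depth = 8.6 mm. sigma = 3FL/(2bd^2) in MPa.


sigma = 3*671*26/(2*10.2*8.6^2) = 34.7 MPa

34.7


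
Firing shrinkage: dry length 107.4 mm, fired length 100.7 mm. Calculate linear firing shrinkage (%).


FS = (107.4 - 100.7) / 107.4 * 100 = 6.24%

6.24


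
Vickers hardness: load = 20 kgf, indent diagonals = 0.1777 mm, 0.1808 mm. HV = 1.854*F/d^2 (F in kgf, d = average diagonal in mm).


d_avg = (0.1777+0.1808)/2 = 0.17925 mm
HV = 1.854*20/0.17925^2 = 1154

1154


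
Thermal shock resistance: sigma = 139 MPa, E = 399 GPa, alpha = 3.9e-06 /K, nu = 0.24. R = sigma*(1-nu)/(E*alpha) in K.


R = 139*(1-0.24)/(399*1000*3.9e-06) = 68 K

68


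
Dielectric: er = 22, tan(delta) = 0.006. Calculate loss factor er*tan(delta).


Loss = 22 * 0.006 = 0.132

0.132


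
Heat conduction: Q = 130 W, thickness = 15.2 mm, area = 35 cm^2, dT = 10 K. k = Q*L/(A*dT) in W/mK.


k = 130*15.2/1000/(35/10000*10) = 56.46 W/mK

56.46


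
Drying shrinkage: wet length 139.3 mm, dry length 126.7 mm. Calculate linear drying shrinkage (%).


DS = (139.3 - 126.7) / 139.3 * 100 = 9.05%

9.05


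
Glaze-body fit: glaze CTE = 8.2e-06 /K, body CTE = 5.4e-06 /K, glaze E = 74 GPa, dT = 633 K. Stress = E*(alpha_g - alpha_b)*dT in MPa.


Stress = 74*1000*(8.2e-06 - 5.4e-06)*633 = 131.2 MPa

131.2


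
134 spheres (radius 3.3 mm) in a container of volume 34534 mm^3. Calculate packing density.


V_sphere = 4/3*pi*3.3^3 = 150.5326 mm^3
Total V = 134*150.5326 = 20171.3684 mm^3
PD = 20171.3684 / 34534 = 0.584

0.584


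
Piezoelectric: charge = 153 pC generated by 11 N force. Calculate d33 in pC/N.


d33 = 153 / 11 = 13.9 pC/N

13.9


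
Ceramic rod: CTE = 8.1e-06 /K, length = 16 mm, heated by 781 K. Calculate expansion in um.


dL = 8.1e-06 * 16 * 781 * 1000 = 101.218 um

101.218


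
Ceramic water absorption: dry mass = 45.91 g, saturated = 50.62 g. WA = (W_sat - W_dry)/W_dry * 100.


WA = (50.62 - 45.91) / 45.91 * 100 = 10.26%

10.26


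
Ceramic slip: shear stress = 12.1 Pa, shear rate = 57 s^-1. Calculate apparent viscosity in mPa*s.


eta = tau/gamma * 1000 = 12.1/57 * 1000 = 212.3 mPa*s

212.3


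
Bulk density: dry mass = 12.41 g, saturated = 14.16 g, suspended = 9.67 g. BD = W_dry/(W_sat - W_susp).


BD = 12.41 / (14.16 - 9.67) = 12.41 / 4.49 = 2.764 g/cm^3

2.764


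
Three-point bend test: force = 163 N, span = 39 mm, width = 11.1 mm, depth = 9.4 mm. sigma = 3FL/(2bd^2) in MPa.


sigma = 3*163*39/(2*11.1*9.4^2) = 9.7 MPa

9.7


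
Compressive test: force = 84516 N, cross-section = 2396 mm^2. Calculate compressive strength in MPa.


CS = 84516 / 2396 = 35.3 MPa

35.3


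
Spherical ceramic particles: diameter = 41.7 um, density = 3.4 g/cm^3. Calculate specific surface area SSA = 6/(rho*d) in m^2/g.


SSA = 6 / (3.4 * 41.7) = 0.042 m^2/g

0.042


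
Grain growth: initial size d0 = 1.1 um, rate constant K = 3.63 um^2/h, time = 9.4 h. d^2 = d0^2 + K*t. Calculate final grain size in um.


d^2 = 1.1^2 + 3.63*9.4 = 35.332
d = sqrt(35.332) = 5.94 um

5.94


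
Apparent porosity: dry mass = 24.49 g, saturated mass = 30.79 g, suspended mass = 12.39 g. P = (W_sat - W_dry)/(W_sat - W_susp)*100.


P = (30.79 - 24.49) / (30.79 - 12.39) * 100 = 6.3 / 18.4 * 100 = 34.2%

34.2


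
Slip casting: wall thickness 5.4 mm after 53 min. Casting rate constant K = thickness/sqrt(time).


K = 5.4 / sqrt(53) = 5.4 / 7.2801 = 0.742 mm/min^0.5

0.742


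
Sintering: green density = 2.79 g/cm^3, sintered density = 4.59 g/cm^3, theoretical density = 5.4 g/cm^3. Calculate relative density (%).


Relative = 4.59 / 5.4 * 100 = 85.0%

85.0


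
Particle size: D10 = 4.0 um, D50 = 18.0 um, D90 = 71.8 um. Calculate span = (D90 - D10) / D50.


Span = (71.8 - 4.0) / 18.0 = 67.8 / 18.0 = 3.767

3.767


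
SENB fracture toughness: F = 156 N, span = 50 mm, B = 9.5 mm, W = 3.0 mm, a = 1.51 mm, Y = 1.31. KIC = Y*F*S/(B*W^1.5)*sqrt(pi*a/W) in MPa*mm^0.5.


KIC = 1.31*156*50/(9.5*3.0^1.5)*sqrt(pi*1.51/3.0) = 260.29

260.29


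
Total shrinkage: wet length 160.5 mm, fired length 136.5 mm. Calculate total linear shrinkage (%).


TS = (160.5 - 136.5) / 160.5 * 100 = 14.95%

14.95


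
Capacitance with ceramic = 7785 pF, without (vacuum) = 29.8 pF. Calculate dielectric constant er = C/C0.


er = 7785 / 29.8 = 261.24

261.24


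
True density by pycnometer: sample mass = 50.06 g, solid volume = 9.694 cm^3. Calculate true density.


TD = 50.06 / 9.694 = 5.164 g/cm^3

5.164


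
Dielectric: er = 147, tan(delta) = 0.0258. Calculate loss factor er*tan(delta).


Loss = 147 * 0.0258 = 3.793

3.793


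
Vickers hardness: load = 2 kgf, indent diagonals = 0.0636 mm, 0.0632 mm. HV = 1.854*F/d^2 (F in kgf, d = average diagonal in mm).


d_avg = (0.0636+0.0632)/2 = 0.0634 mm
HV = 1.854*2/0.0634^2 = 922

922


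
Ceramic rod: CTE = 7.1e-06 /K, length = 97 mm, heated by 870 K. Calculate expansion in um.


dL = 7.1e-06 * 97 * 870 * 1000 = 599.169 um

599.169


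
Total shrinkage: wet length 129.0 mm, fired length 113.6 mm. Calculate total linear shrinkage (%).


TS = (129.0 - 113.6) / 129.0 * 100 = 11.94%

11.94


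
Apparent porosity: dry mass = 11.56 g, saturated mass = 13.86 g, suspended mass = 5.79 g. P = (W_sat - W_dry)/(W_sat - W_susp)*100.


P = (13.86 - 11.56) / (13.86 - 5.79) * 100 = 2.3 / 8.07 * 100 = 28.5%

28.5


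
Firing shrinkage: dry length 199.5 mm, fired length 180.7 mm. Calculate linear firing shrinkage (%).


FS = (199.5 - 180.7) / 199.5 * 100 = 9.42%

9.42


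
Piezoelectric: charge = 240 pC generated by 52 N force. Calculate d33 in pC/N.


d33 = 240 / 52 = 4.6 pC/N

4.6


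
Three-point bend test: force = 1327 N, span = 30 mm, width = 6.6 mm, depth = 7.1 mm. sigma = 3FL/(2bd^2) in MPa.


sigma = 3*1327*30/(2*6.6*7.1^2) = 179.5 MPa

179.5


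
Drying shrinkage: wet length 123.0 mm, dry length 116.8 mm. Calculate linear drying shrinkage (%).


DS = (123.0 - 116.8) / 123.0 * 100 = 5.04%

5.04


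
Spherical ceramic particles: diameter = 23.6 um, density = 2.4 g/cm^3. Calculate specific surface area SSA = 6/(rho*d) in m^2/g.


SSA = 6 / (2.4 * 23.6) = 0.106 m^2/g

0.106


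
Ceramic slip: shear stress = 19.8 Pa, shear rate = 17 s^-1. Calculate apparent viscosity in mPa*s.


eta = tau/gamma * 1000 = 19.8/17 * 1000 = 1164.7 mPa*s

1164.7


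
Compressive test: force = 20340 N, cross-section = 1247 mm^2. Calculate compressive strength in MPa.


CS = 20340 / 1247 = 16.3 MPa

16.3


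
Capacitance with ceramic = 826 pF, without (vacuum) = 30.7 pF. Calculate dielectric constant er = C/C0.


er = 826 / 30.7 = 26.91

26.91


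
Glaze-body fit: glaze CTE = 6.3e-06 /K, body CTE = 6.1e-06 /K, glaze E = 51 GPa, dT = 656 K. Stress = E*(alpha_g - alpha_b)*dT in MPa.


Stress = 51*1000*(6.3e-06 - 6.1e-06)*656 = 6.7 MPa

6.7


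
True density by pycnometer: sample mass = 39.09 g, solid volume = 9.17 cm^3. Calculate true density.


TD = 39.09 / 9.17 = 4.263 g/cm^3

4.263


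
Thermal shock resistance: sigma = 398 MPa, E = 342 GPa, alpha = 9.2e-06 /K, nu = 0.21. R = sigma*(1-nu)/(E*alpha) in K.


R = 398*(1-0.21)/(342*1000*9.2e-06) = 100 K

100


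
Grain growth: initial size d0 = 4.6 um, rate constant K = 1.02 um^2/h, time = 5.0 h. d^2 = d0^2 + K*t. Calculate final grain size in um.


d^2 = 4.6^2 + 1.02*5.0 = 26.26
d = sqrt(26.26) = 5.12 um

5.12


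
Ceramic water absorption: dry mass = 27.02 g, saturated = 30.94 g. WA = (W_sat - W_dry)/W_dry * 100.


WA = (30.94 - 27.02) / 27.02 * 100 = 14.51%

14.51


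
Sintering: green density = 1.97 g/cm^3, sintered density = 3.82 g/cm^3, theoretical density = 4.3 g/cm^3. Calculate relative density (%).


Relative = 3.82 / 4.3 * 100 = 88.8%

88.8


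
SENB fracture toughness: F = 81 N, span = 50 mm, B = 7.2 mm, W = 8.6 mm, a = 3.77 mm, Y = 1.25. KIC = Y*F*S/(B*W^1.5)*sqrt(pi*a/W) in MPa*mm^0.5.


KIC = 1.25*81*50/(7.2*8.6^1.5)*sqrt(pi*3.77/8.6) = 32.72

32.72


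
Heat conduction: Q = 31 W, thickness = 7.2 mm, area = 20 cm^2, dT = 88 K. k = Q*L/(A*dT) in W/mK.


k = 31*7.2/1000/(20/10000*88) = 1.27 W/mK

1.27


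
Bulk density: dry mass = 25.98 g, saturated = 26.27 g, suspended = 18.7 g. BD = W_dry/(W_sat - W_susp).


BD = 25.98 / (26.27 - 18.7) = 25.98 / 7.57 = 3.432 g/cm^3

3.432


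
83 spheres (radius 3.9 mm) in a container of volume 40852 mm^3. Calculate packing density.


V_sphere = 4/3*pi*3.9^3 = 248.4748 mm^3
Total V = 83*248.4748 = 20623.4084 mm^3
PD = 20623.4084 / 40852 = 0.505

0.505


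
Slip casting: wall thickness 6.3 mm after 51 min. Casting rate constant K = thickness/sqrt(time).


K = 6.3 / sqrt(51) = 6.3 / 7.1414 = 0.882 mm/min^0.5

0.882


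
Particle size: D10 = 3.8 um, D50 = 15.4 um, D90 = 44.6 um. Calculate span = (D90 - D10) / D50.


Span = (44.6 - 3.8) / 15.4 = 40.8 / 15.4 = 2.649

2.649


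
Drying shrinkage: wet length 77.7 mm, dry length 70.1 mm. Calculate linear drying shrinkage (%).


DS = (77.7 - 70.1) / 77.7 * 100 = 9.78%

9.78


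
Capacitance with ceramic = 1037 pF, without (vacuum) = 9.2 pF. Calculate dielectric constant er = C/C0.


er = 1037 / 9.2 = 112.72

112.72


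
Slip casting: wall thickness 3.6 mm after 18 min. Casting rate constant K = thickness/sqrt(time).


K = 3.6 / sqrt(18) = 3.6 / 4.2426 = 0.849 mm/min^0.5

0.849


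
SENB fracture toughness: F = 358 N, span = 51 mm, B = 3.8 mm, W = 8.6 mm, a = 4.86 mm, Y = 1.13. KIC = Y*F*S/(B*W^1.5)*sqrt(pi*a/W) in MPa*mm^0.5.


KIC = 1.13*358*51/(3.8*8.6^1.5)*sqrt(pi*4.86/8.6) = 286.84

286.84


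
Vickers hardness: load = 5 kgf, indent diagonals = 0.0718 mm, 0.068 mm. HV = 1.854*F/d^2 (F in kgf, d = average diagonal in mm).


d_avg = (0.0718+0.068)/2 = 0.0699 mm
HV = 1.854*5/0.0699^2 = 1897

1897


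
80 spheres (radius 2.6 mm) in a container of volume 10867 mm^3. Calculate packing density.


V_sphere = 4/3*pi*2.6^3 = 73.6222 mm^3
Total V = 80*73.6222 = 5889.776 mm^3
PD = 5889.776 / 10867 = 0.542

0.542


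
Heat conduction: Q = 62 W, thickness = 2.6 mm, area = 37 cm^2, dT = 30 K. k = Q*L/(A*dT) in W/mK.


k = 62*2.6/1000/(37/10000*30) = 1.45 W/mK

1.45


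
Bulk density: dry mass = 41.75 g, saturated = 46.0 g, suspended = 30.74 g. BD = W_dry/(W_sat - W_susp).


BD = 41.75 / (46.0 - 30.74) = 41.75 / 15.26 = 2.736 g/cm^3

2.736


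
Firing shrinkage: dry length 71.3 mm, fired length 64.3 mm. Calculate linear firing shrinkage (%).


FS = (71.3 - 64.3) / 71.3 * 100 = 9.82%

9.82


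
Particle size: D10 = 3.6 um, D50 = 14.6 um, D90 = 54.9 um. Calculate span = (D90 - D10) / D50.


Span = (54.9 - 3.6) / 14.6 = 51.3 / 14.6 = 3.514

3.514


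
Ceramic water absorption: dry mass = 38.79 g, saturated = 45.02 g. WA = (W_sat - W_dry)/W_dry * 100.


WA = (45.02 - 38.79) / 38.79 * 100 = 16.06%

16.06


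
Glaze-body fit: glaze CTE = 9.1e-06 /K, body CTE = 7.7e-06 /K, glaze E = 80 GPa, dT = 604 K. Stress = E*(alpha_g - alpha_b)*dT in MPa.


Stress = 80*1000*(9.1e-06 - 7.7e-06)*604 = 67.6 MPa

67.6


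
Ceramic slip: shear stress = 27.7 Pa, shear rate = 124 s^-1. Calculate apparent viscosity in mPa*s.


eta = tau/gamma * 1000 = 27.7/124 * 1000 = 223.4 mPa*s

223.4


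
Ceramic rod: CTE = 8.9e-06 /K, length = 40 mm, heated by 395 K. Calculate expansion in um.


dL = 8.9e-06 * 40 * 395 * 1000 = 140.62 um

140.62


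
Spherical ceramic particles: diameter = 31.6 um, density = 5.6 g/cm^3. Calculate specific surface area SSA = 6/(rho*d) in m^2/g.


SSA = 6 / (5.6 * 31.6) = 0.034 m^2/g

0.034


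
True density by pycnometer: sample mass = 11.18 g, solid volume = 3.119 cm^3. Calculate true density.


TD = 11.18 / 3.119 = 3.584 g/cm^3

3.584


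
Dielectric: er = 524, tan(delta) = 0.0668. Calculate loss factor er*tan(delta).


Loss = 524 * 0.0668 = 35.003

35.003


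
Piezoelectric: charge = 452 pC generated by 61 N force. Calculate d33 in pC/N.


d33 = 452 / 61 = 7.4 pC/N

7.4


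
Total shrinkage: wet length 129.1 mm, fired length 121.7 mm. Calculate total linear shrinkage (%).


TS = (129.1 - 121.7) / 129.1 * 100 = 5.73%

5.73


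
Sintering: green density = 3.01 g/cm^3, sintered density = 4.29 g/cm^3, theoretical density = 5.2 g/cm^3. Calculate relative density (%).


Relative = 4.29 / 5.2 * 100 = 82.5%

82.5


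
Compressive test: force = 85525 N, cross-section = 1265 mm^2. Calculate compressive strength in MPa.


CS = 85525 / 1265 = 67.6 MPa

67.6


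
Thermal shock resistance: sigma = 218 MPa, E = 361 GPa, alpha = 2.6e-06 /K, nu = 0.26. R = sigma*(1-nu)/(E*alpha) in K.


R = 218*(1-0.26)/(361*1000*2.6e-06) = 172 K

172


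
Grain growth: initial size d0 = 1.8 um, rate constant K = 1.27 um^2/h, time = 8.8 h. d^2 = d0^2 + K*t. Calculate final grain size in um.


d^2 = 1.8^2 + 1.27*8.8 = 14.416
d = sqrt(14.416) = 3.8 um

3.8


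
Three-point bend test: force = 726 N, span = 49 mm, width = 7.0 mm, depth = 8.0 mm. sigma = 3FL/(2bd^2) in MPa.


sigma = 3*726*49/(2*7.0*8.0^2) = 119.1 MPa

119.1
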